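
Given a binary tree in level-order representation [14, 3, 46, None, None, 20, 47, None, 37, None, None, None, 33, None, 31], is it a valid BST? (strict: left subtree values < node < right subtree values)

Level-order array: [14, 3, 46, None, None, 20, 47, None, 37, None, None, None, 33, None, 31]
Validate using subtree bounds (lo, hi): at each node, require lo < value < hi,
then recurse left with hi=value and right with lo=value.
Preorder trace (stopping at first violation):
  at node 14 with bounds (-inf, +inf): OK
  at node 3 with bounds (-inf, 14): OK
  at node 46 with bounds (14, +inf): OK
  at node 20 with bounds (14, 46): OK
  at node 37 with bounds (20, 46): OK
  at node 33 with bounds (37, 46): VIOLATION
Node 33 violates its bound: not (37 < 33 < 46).
Result: Not a valid BST


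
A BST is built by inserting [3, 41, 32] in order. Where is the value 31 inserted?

Starting tree (level order): [3, None, 41, 32]
Insertion path: 3 -> 41 -> 32
Result: insert 31 as left child of 32
Final tree (level order): [3, None, 41, 32, None, 31]


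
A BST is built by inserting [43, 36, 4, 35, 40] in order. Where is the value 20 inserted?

Starting tree (level order): [43, 36, None, 4, 40, None, 35]
Insertion path: 43 -> 36 -> 4 -> 35
Result: insert 20 as left child of 35
Final tree (level order): [43, 36, None, 4, 40, None, 35, None, None, 20]


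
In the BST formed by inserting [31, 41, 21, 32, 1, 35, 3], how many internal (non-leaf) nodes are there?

Tree built from: [31, 41, 21, 32, 1, 35, 3]
Tree (level-order array): [31, 21, 41, 1, None, 32, None, None, 3, None, 35]
Rule: An internal node has at least one child.
Per-node child counts:
  node 31: 2 child(ren)
  node 21: 1 child(ren)
  node 1: 1 child(ren)
  node 3: 0 child(ren)
  node 41: 1 child(ren)
  node 32: 1 child(ren)
  node 35: 0 child(ren)
Matching nodes: [31, 21, 1, 41, 32]
Count of internal (non-leaf) nodes: 5


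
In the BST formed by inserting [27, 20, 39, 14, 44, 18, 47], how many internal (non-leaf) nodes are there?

Tree built from: [27, 20, 39, 14, 44, 18, 47]
Tree (level-order array): [27, 20, 39, 14, None, None, 44, None, 18, None, 47]
Rule: An internal node has at least one child.
Per-node child counts:
  node 27: 2 child(ren)
  node 20: 1 child(ren)
  node 14: 1 child(ren)
  node 18: 0 child(ren)
  node 39: 1 child(ren)
  node 44: 1 child(ren)
  node 47: 0 child(ren)
Matching nodes: [27, 20, 14, 39, 44]
Count of internal (non-leaf) nodes: 5


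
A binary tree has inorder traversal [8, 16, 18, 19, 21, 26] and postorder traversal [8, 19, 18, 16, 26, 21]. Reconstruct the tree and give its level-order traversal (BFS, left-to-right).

Inorder:   [8, 16, 18, 19, 21, 26]
Postorder: [8, 19, 18, 16, 26, 21]
Algorithm: postorder visits root last, so walk postorder right-to-left;
each value is the root of the current inorder slice — split it at that
value, recurse on the right subtree first, then the left.
Recursive splits:
  root=21; inorder splits into left=[8, 16, 18, 19], right=[26]
  root=26; inorder splits into left=[], right=[]
  root=16; inorder splits into left=[8], right=[18, 19]
  root=18; inorder splits into left=[], right=[19]
  root=19; inorder splits into left=[], right=[]
  root=8; inorder splits into left=[], right=[]
Reconstructed level-order: [21, 16, 26, 8, 18, 19]


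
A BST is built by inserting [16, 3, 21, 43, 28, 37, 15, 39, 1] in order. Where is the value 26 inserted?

Starting tree (level order): [16, 3, 21, 1, 15, None, 43, None, None, None, None, 28, None, None, 37, None, 39]
Insertion path: 16 -> 21 -> 43 -> 28
Result: insert 26 as left child of 28
Final tree (level order): [16, 3, 21, 1, 15, None, 43, None, None, None, None, 28, None, 26, 37, None, None, None, 39]


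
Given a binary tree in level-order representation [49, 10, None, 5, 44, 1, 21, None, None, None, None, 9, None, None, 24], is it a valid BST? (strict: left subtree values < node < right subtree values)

Level-order array: [49, 10, None, 5, 44, 1, 21, None, None, None, None, 9, None, None, 24]
Validate using subtree bounds (lo, hi): at each node, require lo < value < hi,
then recurse left with hi=value and right with lo=value.
Preorder trace (stopping at first violation):
  at node 49 with bounds (-inf, +inf): OK
  at node 10 with bounds (-inf, 49): OK
  at node 5 with bounds (-inf, 10): OK
  at node 1 with bounds (-inf, 5): OK
  at node 21 with bounds (5, 10): VIOLATION
Node 21 violates its bound: not (5 < 21 < 10).
Result: Not a valid BST


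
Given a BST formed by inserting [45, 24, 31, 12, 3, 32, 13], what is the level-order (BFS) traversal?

Tree insertion order: [45, 24, 31, 12, 3, 32, 13]
Tree (level-order array): [45, 24, None, 12, 31, 3, 13, None, 32]
BFS from the root, enqueuing left then right child of each popped node:
  queue [45] -> pop 45, enqueue [24], visited so far: [45]
  queue [24] -> pop 24, enqueue [12, 31], visited so far: [45, 24]
  queue [12, 31] -> pop 12, enqueue [3, 13], visited so far: [45, 24, 12]
  queue [31, 3, 13] -> pop 31, enqueue [32], visited so far: [45, 24, 12, 31]
  queue [3, 13, 32] -> pop 3, enqueue [none], visited so far: [45, 24, 12, 31, 3]
  queue [13, 32] -> pop 13, enqueue [none], visited so far: [45, 24, 12, 31, 3, 13]
  queue [32] -> pop 32, enqueue [none], visited so far: [45, 24, 12, 31, 3, 13, 32]
Result: [45, 24, 12, 31, 3, 13, 32]


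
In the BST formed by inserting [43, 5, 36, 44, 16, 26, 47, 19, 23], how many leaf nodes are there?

Tree built from: [43, 5, 36, 44, 16, 26, 47, 19, 23]
Tree (level-order array): [43, 5, 44, None, 36, None, 47, 16, None, None, None, None, 26, 19, None, None, 23]
Rule: A leaf has 0 children.
Per-node child counts:
  node 43: 2 child(ren)
  node 5: 1 child(ren)
  node 36: 1 child(ren)
  node 16: 1 child(ren)
  node 26: 1 child(ren)
  node 19: 1 child(ren)
  node 23: 0 child(ren)
  node 44: 1 child(ren)
  node 47: 0 child(ren)
Matching nodes: [23, 47]
Count of leaf nodes: 2


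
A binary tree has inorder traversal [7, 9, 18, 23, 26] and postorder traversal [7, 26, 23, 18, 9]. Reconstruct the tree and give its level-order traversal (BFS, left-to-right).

Inorder:   [7, 9, 18, 23, 26]
Postorder: [7, 26, 23, 18, 9]
Algorithm: postorder visits root last, so walk postorder right-to-left;
each value is the root of the current inorder slice — split it at that
value, recurse on the right subtree first, then the left.
Recursive splits:
  root=9; inorder splits into left=[7], right=[18, 23, 26]
  root=18; inorder splits into left=[], right=[23, 26]
  root=23; inorder splits into left=[], right=[26]
  root=26; inorder splits into left=[], right=[]
  root=7; inorder splits into left=[], right=[]
Reconstructed level-order: [9, 7, 18, 23, 26]


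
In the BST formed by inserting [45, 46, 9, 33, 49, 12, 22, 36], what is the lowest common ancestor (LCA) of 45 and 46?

Tree insertion order: [45, 46, 9, 33, 49, 12, 22, 36]
Tree (level-order array): [45, 9, 46, None, 33, None, 49, 12, 36, None, None, None, 22]
In a BST, the LCA of p=45, q=46 is the first node v on the
root-to-leaf path with p <= v <= q (go left if both < v, right if both > v).
Walk from root:
  at 45: 45 <= 45 <= 46, this is the LCA
LCA = 45


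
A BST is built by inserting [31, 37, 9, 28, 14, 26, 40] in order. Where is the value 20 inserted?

Starting tree (level order): [31, 9, 37, None, 28, None, 40, 14, None, None, None, None, 26]
Insertion path: 31 -> 9 -> 28 -> 14 -> 26
Result: insert 20 as left child of 26
Final tree (level order): [31, 9, 37, None, 28, None, 40, 14, None, None, None, None, 26, 20]


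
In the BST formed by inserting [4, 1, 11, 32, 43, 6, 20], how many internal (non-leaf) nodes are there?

Tree built from: [4, 1, 11, 32, 43, 6, 20]
Tree (level-order array): [4, 1, 11, None, None, 6, 32, None, None, 20, 43]
Rule: An internal node has at least one child.
Per-node child counts:
  node 4: 2 child(ren)
  node 1: 0 child(ren)
  node 11: 2 child(ren)
  node 6: 0 child(ren)
  node 32: 2 child(ren)
  node 20: 0 child(ren)
  node 43: 0 child(ren)
Matching nodes: [4, 11, 32]
Count of internal (non-leaf) nodes: 3


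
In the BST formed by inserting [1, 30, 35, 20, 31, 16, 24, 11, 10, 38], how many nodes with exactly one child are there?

Tree built from: [1, 30, 35, 20, 31, 16, 24, 11, 10, 38]
Tree (level-order array): [1, None, 30, 20, 35, 16, 24, 31, 38, 11, None, None, None, None, None, None, None, 10]
Rule: These are nodes with exactly 1 non-null child.
Per-node child counts:
  node 1: 1 child(ren)
  node 30: 2 child(ren)
  node 20: 2 child(ren)
  node 16: 1 child(ren)
  node 11: 1 child(ren)
  node 10: 0 child(ren)
  node 24: 0 child(ren)
  node 35: 2 child(ren)
  node 31: 0 child(ren)
  node 38: 0 child(ren)
Matching nodes: [1, 16, 11]
Count of nodes with exactly one child: 3


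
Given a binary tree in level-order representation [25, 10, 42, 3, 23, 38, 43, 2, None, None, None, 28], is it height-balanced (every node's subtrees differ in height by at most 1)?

Tree (level-order array): [25, 10, 42, 3, 23, 38, 43, 2, None, None, None, 28]
Definition: a tree is height-balanced if, at every node, |h(left) - h(right)| <= 1 (empty subtree has height -1).
Bottom-up per-node check:
  node 2: h_left=-1, h_right=-1, diff=0 [OK], height=0
  node 3: h_left=0, h_right=-1, diff=1 [OK], height=1
  node 23: h_left=-1, h_right=-1, diff=0 [OK], height=0
  node 10: h_left=1, h_right=0, diff=1 [OK], height=2
  node 28: h_left=-1, h_right=-1, diff=0 [OK], height=0
  node 38: h_left=0, h_right=-1, diff=1 [OK], height=1
  node 43: h_left=-1, h_right=-1, diff=0 [OK], height=0
  node 42: h_left=1, h_right=0, diff=1 [OK], height=2
  node 25: h_left=2, h_right=2, diff=0 [OK], height=3
All nodes satisfy the balance condition.
Result: Balanced


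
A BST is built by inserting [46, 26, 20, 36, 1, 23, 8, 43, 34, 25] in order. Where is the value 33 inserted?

Starting tree (level order): [46, 26, None, 20, 36, 1, 23, 34, 43, None, 8, None, 25]
Insertion path: 46 -> 26 -> 36 -> 34
Result: insert 33 as left child of 34
Final tree (level order): [46, 26, None, 20, 36, 1, 23, 34, 43, None, 8, None, 25, 33]


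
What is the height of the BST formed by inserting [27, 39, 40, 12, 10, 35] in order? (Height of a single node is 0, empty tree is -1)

Insertion order: [27, 39, 40, 12, 10, 35]
Tree (level-order array): [27, 12, 39, 10, None, 35, 40]
Compute height bottom-up (empty subtree = -1):
  height(10) = 1 + max(-1, -1) = 0
  height(12) = 1 + max(0, -1) = 1
  height(35) = 1 + max(-1, -1) = 0
  height(40) = 1 + max(-1, -1) = 0
  height(39) = 1 + max(0, 0) = 1
  height(27) = 1 + max(1, 1) = 2
Height = 2


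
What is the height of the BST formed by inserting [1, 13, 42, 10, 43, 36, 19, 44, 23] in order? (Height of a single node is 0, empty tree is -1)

Insertion order: [1, 13, 42, 10, 43, 36, 19, 44, 23]
Tree (level-order array): [1, None, 13, 10, 42, None, None, 36, 43, 19, None, None, 44, None, 23]
Compute height bottom-up (empty subtree = -1):
  height(10) = 1 + max(-1, -1) = 0
  height(23) = 1 + max(-1, -1) = 0
  height(19) = 1 + max(-1, 0) = 1
  height(36) = 1 + max(1, -1) = 2
  height(44) = 1 + max(-1, -1) = 0
  height(43) = 1 + max(-1, 0) = 1
  height(42) = 1 + max(2, 1) = 3
  height(13) = 1 + max(0, 3) = 4
  height(1) = 1 + max(-1, 4) = 5
Height = 5


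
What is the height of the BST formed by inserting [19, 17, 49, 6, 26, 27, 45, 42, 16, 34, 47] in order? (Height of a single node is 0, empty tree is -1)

Insertion order: [19, 17, 49, 6, 26, 27, 45, 42, 16, 34, 47]
Tree (level-order array): [19, 17, 49, 6, None, 26, None, None, 16, None, 27, None, None, None, 45, 42, 47, 34]
Compute height bottom-up (empty subtree = -1):
  height(16) = 1 + max(-1, -1) = 0
  height(6) = 1 + max(-1, 0) = 1
  height(17) = 1 + max(1, -1) = 2
  height(34) = 1 + max(-1, -1) = 0
  height(42) = 1 + max(0, -1) = 1
  height(47) = 1 + max(-1, -1) = 0
  height(45) = 1 + max(1, 0) = 2
  height(27) = 1 + max(-1, 2) = 3
  height(26) = 1 + max(-1, 3) = 4
  height(49) = 1 + max(4, -1) = 5
  height(19) = 1 + max(2, 5) = 6
Height = 6


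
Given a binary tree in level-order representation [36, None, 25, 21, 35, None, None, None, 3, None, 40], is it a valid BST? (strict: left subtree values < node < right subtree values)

Level-order array: [36, None, 25, 21, 35, None, None, None, 3, None, 40]
Validate using subtree bounds (lo, hi): at each node, require lo < value < hi,
then recurse left with hi=value and right with lo=value.
Preorder trace (stopping at first violation):
  at node 36 with bounds (-inf, +inf): OK
  at node 25 with bounds (36, +inf): VIOLATION
Node 25 violates its bound: not (36 < 25 < +inf).
Result: Not a valid BST


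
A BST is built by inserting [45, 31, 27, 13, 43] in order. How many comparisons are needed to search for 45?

Search path for 45: 45
Found: True
Comparisons: 1


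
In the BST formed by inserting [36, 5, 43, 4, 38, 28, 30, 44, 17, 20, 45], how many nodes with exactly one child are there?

Tree built from: [36, 5, 43, 4, 38, 28, 30, 44, 17, 20, 45]
Tree (level-order array): [36, 5, 43, 4, 28, 38, 44, None, None, 17, 30, None, None, None, 45, None, 20]
Rule: These are nodes with exactly 1 non-null child.
Per-node child counts:
  node 36: 2 child(ren)
  node 5: 2 child(ren)
  node 4: 0 child(ren)
  node 28: 2 child(ren)
  node 17: 1 child(ren)
  node 20: 0 child(ren)
  node 30: 0 child(ren)
  node 43: 2 child(ren)
  node 38: 0 child(ren)
  node 44: 1 child(ren)
  node 45: 0 child(ren)
Matching nodes: [17, 44]
Count of nodes with exactly one child: 2


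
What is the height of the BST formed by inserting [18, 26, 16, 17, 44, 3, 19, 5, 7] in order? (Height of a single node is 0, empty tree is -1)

Insertion order: [18, 26, 16, 17, 44, 3, 19, 5, 7]
Tree (level-order array): [18, 16, 26, 3, 17, 19, 44, None, 5, None, None, None, None, None, None, None, 7]
Compute height bottom-up (empty subtree = -1):
  height(7) = 1 + max(-1, -1) = 0
  height(5) = 1 + max(-1, 0) = 1
  height(3) = 1 + max(-1, 1) = 2
  height(17) = 1 + max(-1, -1) = 0
  height(16) = 1 + max(2, 0) = 3
  height(19) = 1 + max(-1, -1) = 0
  height(44) = 1 + max(-1, -1) = 0
  height(26) = 1 + max(0, 0) = 1
  height(18) = 1 + max(3, 1) = 4
Height = 4


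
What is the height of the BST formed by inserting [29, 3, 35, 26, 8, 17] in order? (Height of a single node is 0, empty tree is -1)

Insertion order: [29, 3, 35, 26, 8, 17]
Tree (level-order array): [29, 3, 35, None, 26, None, None, 8, None, None, 17]
Compute height bottom-up (empty subtree = -1):
  height(17) = 1 + max(-1, -1) = 0
  height(8) = 1 + max(-1, 0) = 1
  height(26) = 1 + max(1, -1) = 2
  height(3) = 1 + max(-1, 2) = 3
  height(35) = 1 + max(-1, -1) = 0
  height(29) = 1 + max(3, 0) = 4
Height = 4


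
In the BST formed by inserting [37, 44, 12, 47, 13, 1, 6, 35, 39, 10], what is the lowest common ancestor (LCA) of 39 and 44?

Tree insertion order: [37, 44, 12, 47, 13, 1, 6, 35, 39, 10]
Tree (level-order array): [37, 12, 44, 1, 13, 39, 47, None, 6, None, 35, None, None, None, None, None, 10]
In a BST, the LCA of p=39, q=44 is the first node v on the
root-to-leaf path with p <= v <= q (go left if both < v, right if both > v).
Walk from root:
  at 37: both 39 and 44 > 37, go right
  at 44: 39 <= 44 <= 44, this is the LCA
LCA = 44


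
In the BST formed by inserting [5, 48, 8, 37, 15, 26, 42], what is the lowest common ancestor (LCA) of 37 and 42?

Tree insertion order: [5, 48, 8, 37, 15, 26, 42]
Tree (level-order array): [5, None, 48, 8, None, None, 37, 15, 42, None, 26]
In a BST, the LCA of p=37, q=42 is the first node v on the
root-to-leaf path with p <= v <= q (go left if both < v, right if both > v).
Walk from root:
  at 5: both 37 and 42 > 5, go right
  at 48: both 37 and 42 < 48, go left
  at 8: both 37 and 42 > 8, go right
  at 37: 37 <= 37 <= 42, this is the LCA
LCA = 37


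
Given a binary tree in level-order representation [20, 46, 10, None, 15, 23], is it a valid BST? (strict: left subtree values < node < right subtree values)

Level-order array: [20, 46, 10, None, 15, 23]
Validate using subtree bounds (lo, hi): at each node, require lo < value < hi,
then recurse left with hi=value and right with lo=value.
Preorder trace (stopping at first violation):
  at node 20 with bounds (-inf, +inf): OK
  at node 46 with bounds (-inf, 20): VIOLATION
Node 46 violates its bound: not (-inf < 46 < 20).
Result: Not a valid BST


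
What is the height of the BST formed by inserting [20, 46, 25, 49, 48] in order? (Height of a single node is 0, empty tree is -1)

Insertion order: [20, 46, 25, 49, 48]
Tree (level-order array): [20, None, 46, 25, 49, None, None, 48]
Compute height bottom-up (empty subtree = -1):
  height(25) = 1 + max(-1, -1) = 0
  height(48) = 1 + max(-1, -1) = 0
  height(49) = 1 + max(0, -1) = 1
  height(46) = 1 + max(0, 1) = 2
  height(20) = 1 + max(-1, 2) = 3
Height = 3


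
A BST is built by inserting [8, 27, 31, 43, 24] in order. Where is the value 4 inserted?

Starting tree (level order): [8, None, 27, 24, 31, None, None, None, 43]
Insertion path: 8
Result: insert 4 as left child of 8
Final tree (level order): [8, 4, 27, None, None, 24, 31, None, None, None, 43]


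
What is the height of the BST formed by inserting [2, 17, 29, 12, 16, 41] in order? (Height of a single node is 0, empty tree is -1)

Insertion order: [2, 17, 29, 12, 16, 41]
Tree (level-order array): [2, None, 17, 12, 29, None, 16, None, 41]
Compute height bottom-up (empty subtree = -1):
  height(16) = 1 + max(-1, -1) = 0
  height(12) = 1 + max(-1, 0) = 1
  height(41) = 1 + max(-1, -1) = 0
  height(29) = 1 + max(-1, 0) = 1
  height(17) = 1 + max(1, 1) = 2
  height(2) = 1 + max(-1, 2) = 3
Height = 3


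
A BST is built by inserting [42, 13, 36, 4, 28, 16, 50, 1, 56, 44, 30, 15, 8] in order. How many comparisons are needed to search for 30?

Search path for 30: 42 -> 13 -> 36 -> 28 -> 30
Found: True
Comparisons: 5


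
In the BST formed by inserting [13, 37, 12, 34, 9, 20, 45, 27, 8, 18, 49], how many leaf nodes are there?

Tree built from: [13, 37, 12, 34, 9, 20, 45, 27, 8, 18, 49]
Tree (level-order array): [13, 12, 37, 9, None, 34, 45, 8, None, 20, None, None, 49, None, None, 18, 27]
Rule: A leaf has 0 children.
Per-node child counts:
  node 13: 2 child(ren)
  node 12: 1 child(ren)
  node 9: 1 child(ren)
  node 8: 0 child(ren)
  node 37: 2 child(ren)
  node 34: 1 child(ren)
  node 20: 2 child(ren)
  node 18: 0 child(ren)
  node 27: 0 child(ren)
  node 45: 1 child(ren)
  node 49: 0 child(ren)
Matching nodes: [8, 18, 27, 49]
Count of leaf nodes: 4


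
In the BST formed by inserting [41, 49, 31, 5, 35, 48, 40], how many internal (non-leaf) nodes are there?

Tree built from: [41, 49, 31, 5, 35, 48, 40]
Tree (level-order array): [41, 31, 49, 5, 35, 48, None, None, None, None, 40]
Rule: An internal node has at least one child.
Per-node child counts:
  node 41: 2 child(ren)
  node 31: 2 child(ren)
  node 5: 0 child(ren)
  node 35: 1 child(ren)
  node 40: 0 child(ren)
  node 49: 1 child(ren)
  node 48: 0 child(ren)
Matching nodes: [41, 31, 35, 49]
Count of internal (non-leaf) nodes: 4


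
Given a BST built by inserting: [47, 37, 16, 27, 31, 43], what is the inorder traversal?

Tree insertion order: [47, 37, 16, 27, 31, 43]
Tree (level-order array): [47, 37, None, 16, 43, None, 27, None, None, None, 31]
Inorder traversal: [16, 27, 31, 37, 43, 47]


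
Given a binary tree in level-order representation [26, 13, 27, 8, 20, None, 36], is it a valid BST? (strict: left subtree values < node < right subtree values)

Level-order array: [26, 13, 27, 8, 20, None, 36]
Validate using subtree bounds (lo, hi): at each node, require lo < value < hi,
then recurse left with hi=value and right with lo=value.
Preorder trace (stopping at first violation):
  at node 26 with bounds (-inf, +inf): OK
  at node 13 with bounds (-inf, 26): OK
  at node 8 with bounds (-inf, 13): OK
  at node 20 with bounds (13, 26): OK
  at node 27 with bounds (26, +inf): OK
  at node 36 with bounds (27, +inf): OK
No violation found at any node.
Result: Valid BST


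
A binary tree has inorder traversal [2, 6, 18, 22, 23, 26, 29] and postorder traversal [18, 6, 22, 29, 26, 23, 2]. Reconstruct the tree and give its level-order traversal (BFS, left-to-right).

Inorder:   [2, 6, 18, 22, 23, 26, 29]
Postorder: [18, 6, 22, 29, 26, 23, 2]
Algorithm: postorder visits root last, so walk postorder right-to-left;
each value is the root of the current inorder slice — split it at that
value, recurse on the right subtree first, then the left.
Recursive splits:
  root=2; inorder splits into left=[], right=[6, 18, 22, 23, 26, 29]
  root=23; inorder splits into left=[6, 18, 22], right=[26, 29]
  root=26; inorder splits into left=[], right=[29]
  root=29; inorder splits into left=[], right=[]
  root=22; inorder splits into left=[6, 18], right=[]
  root=6; inorder splits into left=[], right=[18]
  root=18; inorder splits into left=[], right=[]
Reconstructed level-order: [2, 23, 22, 26, 6, 29, 18]


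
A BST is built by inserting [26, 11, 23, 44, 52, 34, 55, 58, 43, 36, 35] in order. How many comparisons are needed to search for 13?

Search path for 13: 26 -> 11 -> 23
Found: False
Comparisons: 3


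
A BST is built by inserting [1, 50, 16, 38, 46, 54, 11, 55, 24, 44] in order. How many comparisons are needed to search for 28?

Search path for 28: 1 -> 50 -> 16 -> 38 -> 24
Found: False
Comparisons: 5


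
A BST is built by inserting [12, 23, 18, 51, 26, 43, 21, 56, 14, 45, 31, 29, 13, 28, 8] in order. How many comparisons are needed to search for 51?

Search path for 51: 12 -> 23 -> 51
Found: True
Comparisons: 3


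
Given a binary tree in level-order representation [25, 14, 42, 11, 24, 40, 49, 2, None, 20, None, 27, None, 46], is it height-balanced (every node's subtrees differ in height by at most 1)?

Tree (level-order array): [25, 14, 42, 11, 24, 40, 49, 2, None, 20, None, 27, None, 46]
Definition: a tree is height-balanced if, at every node, |h(left) - h(right)| <= 1 (empty subtree has height -1).
Bottom-up per-node check:
  node 2: h_left=-1, h_right=-1, diff=0 [OK], height=0
  node 11: h_left=0, h_right=-1, diff=1 [OK], height=1
  node 20: h_left=-1, h_right=-1, diff=0 [OK], height=0
  node 24: h_left=0, h_right=-1, diff=1 [OK], height=1
  node 14: h_left=1, h_right=1, diff=0 [OK], height=2
  node 27: h_left=-1, h_right=-1, diff=0 [OK], height=0
  node 40: h_left=0, h_right=-1, diff=1 [OK], height=1
  node 46: h_left=-1, h_right=-1, diff=0 [OK], height=0
  node 49: h_left=0, h_right=-1, diff=1 [OK], height=1
  node 42: h_left=1, h_right=1, diff=0 [OK], height=2
  node 25: h_left=2, h_right=2, diff=0 [OK], height=3
All nodes satisfy the balance condition.
Result: Balanced


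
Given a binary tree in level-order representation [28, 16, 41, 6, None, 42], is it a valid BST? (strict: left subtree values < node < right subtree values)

Level-order array: [28, 16, 41, 6, None, 42]
Validate using subtree bounds (lo, hi): at each node, require lo < value < hi,
then recurse left with hi=value and right with lo=value.
Preorder trace (stopping at first violation):
  at node 28 with bounds (-inf, +inf): OK
  at node 16 with bounds (-inf, 28): OK
  at node 6 with bounds (-inf, 16): OK
  at node 41 with bounds (28, +inf): OK
  at node 42 with bounds (28, 41): VIOLATION
Node 42 violates its bound: not (28 < 42 < 41).
Result: Not a valid BST


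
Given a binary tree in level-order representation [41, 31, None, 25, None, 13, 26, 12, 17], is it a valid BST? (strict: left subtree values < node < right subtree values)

Level-order array: [41, 31, None, 25, None, 13, 26, 12, 17]
Validate using subtree bounds (lo, hi): at each node, require lo < value < hi,
then recurse left with hi=value and right with lo=value.
Preorder trace (stopping at first violation):
  at node 41 with bounds (-inf, +inf): OK
  at node 31 with bounds (-inf, 41): OK
  at node 25 with bounds (-inf, 31): OK
  at node 13 with bounds (-inf, 25): OK
  at node 12 with bounds (-inf, 13): OK
  at node 17 with bounds (13, 25): OK
  at node 26 with bounds (25, 31): OK
No violation found at any node.
Result: Valid BST


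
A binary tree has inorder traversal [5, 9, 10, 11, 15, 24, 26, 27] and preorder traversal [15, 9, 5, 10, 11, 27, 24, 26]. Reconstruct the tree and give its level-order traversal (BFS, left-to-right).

Inorder:  [5, 9, 10, 11, 15, 24, 26, 27]
Preorder: [15, 9, 5, 10, 11, 27, 24, 26]
Algorithm: preorder visits root first, so consume preorder in order;
for each root, split the current inorder slice at that value into
left-subtree inorder and right-subtree inorder, then recurse.
Recursive splits:
  root=15; inorder splits into left=[5, 9, 10, 11], right=[24, 26, 27]
  root=9; inorder splits into left=[5], right=[10, 11]
  root=5; inorder splits into left=[], right=[]
  root=10; inorder splits into left=[], right=[11]
  root=11; inorder splits into left=[], right=[]
  root=27; inorder splits into left=[24, 26], right=[]
  root=24; inorder splits into left=[], right=[26]
  root=26; inorder splits into left=[], right=[]
Reconstructed level-order: [15, 9, 27, 5, 10, 24, 11, 26]


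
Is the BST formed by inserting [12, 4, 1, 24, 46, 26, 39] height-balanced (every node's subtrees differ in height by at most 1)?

Tree (level-order array): [12, 4, 24, 1, None, None, 46, None, None, 26, None, None, 39]
Definition: a tree is height-balanced if, at every node, |h(left) - h(right)| <= 1 (empty subtree has height -1).
Bottom-up per-node check:
  node 1: h_left=-1, h_right=-1, diff=0 [OK], height=0
  node 4: h_left=0, h_right=-1, diff=1 [OK], height=1
  node 39: h_left=-1, h_right=-1, diff=0 [OK], height=0
  node 26: h_left=-1, h_right=0, diff=1 [OK], height=1
  node 46: h_left=1, h_right=-1, diff=2 [FAIL (|1--1|=2 > 1)], height=2
  node 24: h_left=-1, h_right=2, diff=3 [FAIL (|-1-2|=3 > 1)], height=3
  node 12: h_left=1, h_right=3, diff=2 [FAIL (|1-3|=2 > 1)], height=4
Node 46 violates the condition: |1 - -1| = 2 > 1.
Result: Not balanced


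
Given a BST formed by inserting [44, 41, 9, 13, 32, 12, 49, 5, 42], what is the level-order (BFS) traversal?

Tree insertion order: [44, 41, 9, 13, 32, 12, 49, 5, 42]
Tree (level-order array): [44, 41, 49, 9, 42, None, None, 5, 13, None, None, None, None, 12, 32]
BFS from the root, enqueuing left then right child of each popped node:
  queue [44] -> pop 44, enqueue [41, 49], visited so far: [44]
  queue [41, 49] -> pop 41, enqueue [9, 42], visited so far: [44, 41]
  queue [49, 9, 42] -> pop 49, enqueue [none], visited so far: [44, 41, 49]
  queue [9, 42] -> pop 9, enqueue [5, 13], visited so far: [44, 41, 49, 9]
  queue [42, 5, 13] -> pop 42, enqueue [none], visited so far: [44, 41, 49, 9, 42]
  queue [5, 13] -> pop 5, enqueue [none], visited so far: [44, 41, 49, 9, 42, 5]
  queue [13] -> pop 13, enqueue [12, 32], visited so far: [44, 41, 49, 9, 42, 5, 13]
  queue [12, 32] -> pop 12, enqueue [none], visited so far: [44, 41, 49, 9, 42, 5, 13, 12]
  queue [32] -> pop 32, enqueue [none], visited so far: [44, 41, 49, 9, 42, 5, 13, 12, 32]
Result: [44, 41, 49, 9, 42, 5, 13, 12, 32]


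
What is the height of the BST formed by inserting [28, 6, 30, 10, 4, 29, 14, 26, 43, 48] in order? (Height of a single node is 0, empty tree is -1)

Insertion order: [28, 6, 30, 10, 4, 29, 14, 26, 43, 48]
Tree (level-order array): [28, 6, 30, 4, 10, 29, 43, None, None, None, 14, None, None, None, 48, None, 26]
Compute height bottom-up (empty subtree = -1):
  height(4) = 1 + max(-1, -1) = 0
  height(26) = 1 + max(-1, -1) = 0
  height(14) = 1 + max(-1, 0) = 1
  height(10) = 1 + max(-1, 1) = 2
  height(6) = 1 + max(0, 2) = 3
  height(29) = 1 + max(-1, -1) = 0
  height(48) = 1 + max(-1, -1) = 0
  height(43) = 1 + max(-1, 0) = 1
  height(30) = 1 + max(0, 1) = 2
  height(28) = 1 + max(3, 2) = 4
Height = 4


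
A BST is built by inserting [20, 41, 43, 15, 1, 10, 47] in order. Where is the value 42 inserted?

Starting tree (level order): [20, 15, 41, 1, None, None, 43, None, 10, None, 47]
Insertion path: 20 -> 41 -> 43
Result: insert 42 as left child of 43
Final tree (level order): [20, 15, 41, 1, None, None, 43, None, 10, 42, 47]


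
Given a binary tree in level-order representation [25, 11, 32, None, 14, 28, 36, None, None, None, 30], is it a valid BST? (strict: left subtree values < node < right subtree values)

Level-order array: [25, 11, 32, None, 14, 28, 36, None, None, None, 30]
Validate using subtree bounds (lo, hi): at each node, require lo < value < hi,
then recurse left with hi=value and right with lo=value.
Preorder trace (stopping at first violation):
  at node 25 with bounds (-inf, +inf): OK
  at node 11 with bounds (-inf, 25): OK
  at node 14 with bounds (11, 25): OK
  at node 32 with bounds (25, +inf): OK
  at node 28 with bounds (25, 32): OK
  at node 30 with bounds (28, 32): OK
  at node 36 with bounds (32, +inf): OK
No violation found at any node.
Result: Valid BST


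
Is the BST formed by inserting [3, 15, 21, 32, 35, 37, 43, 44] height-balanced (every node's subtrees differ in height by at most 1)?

Tree (level-order array): [3, None, 15, None, 21, None, 32, None, 35, None, 37, None, 43, None, 44]
Definition: a tree is height-balanced if, at every node, |h(left) - h(right)| <= 1 (empty subtree has height -1).
Bottom-up per-node check:
  node 44: h_left=-1, h_right=-1, diff=0 [OK], height=0
  node 43: h_left=-1, h_right=0, diff=1 [OK], height=1
  node 37: h_left=-1, h_right=1, diff=2 [FAIL (|-1-1|=2 > 1)], height=2
  node 35: h_left=-1, h_right=2, diff=3 [FAIL (|-1-2|=3 > 1)], height=3
  node 32: h_left=-1, h_right=3, diff=4 [FAIL (|-1-3|=4 > 1)], height=4
  node 21: h_left=-1, h_right=4, diff=5 [FAIL (|-1-4|=5 > 1)], height=5
  node 15: h_left=-1, h_right=5, diff=6 [FAIL (|-1-5|=6 > 1)], height=6
  node 3: h_left=-1, h_right=6, diff=7 [FAIL (|-1-6|=7 > 1)], height=7
Node 37 violates the condition: |-1 - 1| = 2 > 1.
Result: Not balanced


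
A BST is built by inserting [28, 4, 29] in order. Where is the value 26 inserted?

Starting tree (level order): [28, 4, 29]
Insertion path: 28 -> 4
Result: insert 26 as right child of 4
Final tree (level order): [28, 4, 29, None, 26]


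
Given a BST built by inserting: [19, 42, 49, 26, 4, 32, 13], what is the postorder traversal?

Tree insertion order: [19, 42, 49, 26, 4, 32, 13]
Tree (level-order array): [19, 4, 42, None, 13, 26, 49, None, None, None, 32]
Postorder traversal: [13, 4, 32, 26, 49, 42, 19]


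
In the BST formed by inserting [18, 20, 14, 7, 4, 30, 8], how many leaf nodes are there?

Tree built from: [18, 20, 14, 7, 4, 30, 8]
Tree (level-order array): [18, 14, 20, 7, None, None, 30, 4, 8]
Rule: A leaf has 0 children.
Per-node child counts:
  node 18: 2 child(ren)
  node 14: 1 child(ren)
  node 7: 2 child(ren)
  node 4: 0 child(ren)
  node 8: 0 child(ren)
  node 20: 1 child(ren)
  node 30: 0 child(ren)
Matching nodes: [4, 8, 30]
Count of leaf nodes: 3


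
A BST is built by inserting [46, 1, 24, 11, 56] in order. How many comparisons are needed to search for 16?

Search path for 16: 46 -> 1 -> 24 -> 11
Found: False
Comparisons: 4


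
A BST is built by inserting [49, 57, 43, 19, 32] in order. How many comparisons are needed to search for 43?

Search path for 43: 49 -> 43
Found: True
Comparisons: 2


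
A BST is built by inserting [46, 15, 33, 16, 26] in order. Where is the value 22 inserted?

Starting tree (level order): [46, 15, None, None, 33, 16, None, None, 26]
Insertion path: 46 -> 15 -> 33 -> 16 -> 26
Result: insert 22 as left child of 26
Final tree (level order): [46, 15, None, None, 33, 16, None, None, 26, 22]


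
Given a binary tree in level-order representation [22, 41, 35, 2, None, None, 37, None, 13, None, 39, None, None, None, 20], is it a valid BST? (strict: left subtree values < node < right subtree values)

Level-order array: [22, 41, 35, 2, None, None, 37, None, 13, None, 39, None, None, None, 20]
Validate using subtree bounds (lo, hi): at each node, require lo < value < hi,
then recurse left with hi=value and right with lo=value.
Preorder trace (stopping at first violation):
  at node 22 with bounds (-inf, +inf): OK
  at node 41 with bounds (-inf, 22): VIOLATION
Node 41 violates its bound: not (-inf < 41 < 22).
Result: Not a valid BST


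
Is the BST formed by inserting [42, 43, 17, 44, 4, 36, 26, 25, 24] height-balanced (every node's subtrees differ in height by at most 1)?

Tree (level-order array): [42, 17, 43, 4, 36, None, 44, None, None, 26, None, None, None, 25, None, 24]
Definition: a tree is height-balanced if, at every node, |h(left) - h(right)| <= 1 (empty subtree has height -1).
Bottom-up per-node check:
  node 4: h_left=-1, h_right=-1, diff=0 [OK], height=0
  node 24: h_left=-1, h_right=-1, diff=0 [OK], height=0
  node 25: h_left=0, h_right=-1, diff=1 [OK], height=1
  node 26: h_left=1, h_right=-1, diff=2 [FAIL (|1--1|=2 > 1)], height=2
  node 36: h_left=2, h_right=-1, diff=3 [FAIL (|2--1|=3 > 1)], height=3
  node 17: h_left=0, h_right=3, diff=3 [FAIL (|0-3|=3 > 1)], height=4
  node 44: h_left=-1, h_right=-1, diff=0 [OK], height=0
  node 43: h_left=-1, h_right=0, diff=1 [OK], height=1
  node 42: h_left=4, h_right=1, diff=3 [FAIL (|4-1|=3 > 1)], height=5
Node 26 violates the condition: |1 - -1| = 2 > 1.
Result: Not balanced


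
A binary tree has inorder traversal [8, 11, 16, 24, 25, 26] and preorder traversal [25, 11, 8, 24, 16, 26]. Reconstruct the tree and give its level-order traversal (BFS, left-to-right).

Inorder:  [8, 11, 16, 24, 25, 26]
Preorder: [25, 11, 8, 24, 16, 26]
Algorithm: preorder visits root first, so consume preorder in order;
for each root, split the current inorder slice at that value into
left-subtree inorder and right-subtree inorder, then recurse.
Recursive splits:
  root=25; inorder splits into left=[8, 11, 16, 24], right=[26]
  root=11; inorder splits into left=[8], right=[16, 24]
  root=8; inorder splits into left=[], right=[]
  root=24; inorder splits into left=[16], right=[]
  root=16; inorder splits into left=[], right=[]
  root=26; inorder splits into left=[], right=[]
Reconstructed level-order: [25, 11, 26, 8, 24, 16]


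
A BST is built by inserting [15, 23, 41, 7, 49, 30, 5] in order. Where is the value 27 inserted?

Starting tree (level order): [15, 7, 23, 5, None, None, 41, None, None, 30, 49]
Insertion path: 15 -> 23 -> 41 -> 30
Result: insert 27 as left child of 30
Final tree (level order): [15, 7, 23, 5, None, None, 41, None, None, 30, 49, 27]


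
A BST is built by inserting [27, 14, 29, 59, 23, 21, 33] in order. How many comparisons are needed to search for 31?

Search path for 31: 27 -> 29 -> 59 -> 33
Found: False
Comparisons: 4


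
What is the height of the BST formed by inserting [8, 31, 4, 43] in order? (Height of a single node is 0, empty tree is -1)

Insertion order: [8, 31, 4, 43]
Tree (level-order array): [8, 4, 31, None, None, None, 43]
Compute height bottom-up (empty subtree = -1):
  height(4) = 1 + max(-1, -1) = 0
  height(43) = 1 + max(-1, -1) = 0
  height(31) = 1 + max(-1, 0) = 1
  height(8) = 1 + max(0, 1) = 2
Height = 2


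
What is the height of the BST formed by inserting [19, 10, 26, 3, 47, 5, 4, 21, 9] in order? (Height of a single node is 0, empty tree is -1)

Insertion order: [19, 10, 26, 3, 47, 5, 4, 21, 9]
Tree (level-order array): [19, 10, 26, 3, None, 21, 47, None, 5, None, None, None, None, 4, 9]
Compute height bottom-up (empty subtree = -1):
  height(4) = 1 + max(-1, -1) = 0
  height(9) = 1 + max(-1, -1) = 0
  height(5) = 1 + max(0, 0) = 1
  height(3) = 1 + max(-1, 1) = 2
  height(10) = 1 + max(2, -1) = 3
  height(21) = 1 + max(-1, -1) = 0
  height(47) = 1 + max(-1, -1) = 0
  height(26) = 1 + max(0, 0) = 1
  height(19) = 1 + max(3, 1) = 4
Height = 4


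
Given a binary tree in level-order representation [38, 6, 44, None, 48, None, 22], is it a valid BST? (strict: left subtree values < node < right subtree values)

Level-order array: [38, 6, 44, None, 48, None, 22]
Validate using subtree bounds (lo, hi): at each node, require lo < value < hi,
then recurse left with hi=value and right with lo=value.
Preorder trace (stopping at first violation):
  at node 38 with bounds (-inf, +inf): OK
  at node 6 with bounds (-inf, 38): OK
  at node 48 with bounds (6, 38): VIOLATION
Node 48 violates its bound: not (6 < 48 < 38).
Result: Not a valid BST


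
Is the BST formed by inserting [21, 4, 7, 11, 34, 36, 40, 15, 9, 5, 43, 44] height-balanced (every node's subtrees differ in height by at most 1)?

Tree (level-order array): [21, 4, 34, None, 7, None, 36, 5, 11, None, 40, None, None, 9, 15, None, 43, None, None, None, None, None, 44]
Definition: a tree is height-balanced if, at every node, |h(left) - h(right)| <= 1 (empty subtree has height -1).
Bottom-up per-node check:
  node 5: h_left=-1, h_right=-1, diff=0 [OK], height=0
  node 9: h_left=-1, h_right=-1, diff=0 [OK], height=0
  node 15: h_left=-1, h_right=-1, diff=0 [OK], height=0
  node 11: h_left=0, h_right=0, diff=0 [OK], height=1
  node 7: h_left=0, h_right=1, diff=1 [OK], height=2
  node 4: h_left=-1, h_right=2, diff=3 [FAIL (|-1-2|=3 > 1)], height=3
  node 44: h_left=-1, h_right=-1, diff=0 [OK], height=0
  node 43: h_left=-1, h_right=0, diff=1 [OK], height=1
  node 40: h_left=-1, h_right=1, diff=2 [FAIL (|-1-1|=2 > 1)], height=2
  node 36: h_left=-1, h_right=2, diff=3 [FAIL (|-1-2|=3 > 1)], height=3
  node 34: h_left=-1, h_right=3, diff=4 [FAIL (|-1-3|=4 > 1)], height=4
  node 21: h_left=3, h_right=4, diff=1 [OK], height=5
Node 4 violates the condition: |-1 - 2| = 3 > 1.
Result: Not balanced


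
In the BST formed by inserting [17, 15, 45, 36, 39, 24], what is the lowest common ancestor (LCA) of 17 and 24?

Tree insertion order: [17, 15, 45, 36, 39, 24]
Tree (level-order array): [17, 15, 45, None, None, 36, None, 24, 39]
In a BST, the LCA of p=17, q=24 is the first node v on the
root-to-leaf path with p <= v <= q (go left if both < v, right if both > v).
Walk from root:
  at 17: 17 <= 17 <= 24, this is the LCA
LCA = 17


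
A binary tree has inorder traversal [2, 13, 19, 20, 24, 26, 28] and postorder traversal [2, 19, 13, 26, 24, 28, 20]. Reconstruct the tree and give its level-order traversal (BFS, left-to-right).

Inorder:   [2, 13, 19, 20, 24, 26, 28]
Postorder: [2, 19, 13, 26, 24, 28, 20]
Algorithm: postorder visits root last, so walk postorder right-to-left;
each value is the root of the current inorder slice — split it at that
value, recurse on the right subtree first, then the left.
Recursive splits:
  root=20; inorder splits into left=[2, 13, 19], right=[24, 26, 28]
  root=28; inorder splits into left=[24, 26], right=[]
  root=24; inorder splits into left=[], right=[26]
  root=26; inorder splits into left=[], right=[]
  root=13; inorder splits into left=[2], right=[19]
  root=19; inorder splits into left=[], right=[]
  root=2; inorder splits into left=[], right=[]
Reconstructed level-order: [20, 13, 28, 2, 19, 24, 26]


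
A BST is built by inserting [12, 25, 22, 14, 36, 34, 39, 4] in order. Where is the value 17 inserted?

Starting tree (level order): [12, 4, 25, None, None, 22, 36, 14, None, 34, 39]
Insertion path: 12 -> 25 -> 22 -> 14
Result: insert 17 as right child of 14
Final tree (level order): [12, 4, 25, None, None, 22, 36, 14, None, 34, 39, None, 17]


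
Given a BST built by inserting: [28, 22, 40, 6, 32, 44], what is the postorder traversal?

Tree insertion order: [28, 22, 40, 6, 32, 44]
Tree (level-order array): [28, 22, 40, 6, None, 32, 44]
Postorder traversal: [6, 22, 32, 44, 40, 28]


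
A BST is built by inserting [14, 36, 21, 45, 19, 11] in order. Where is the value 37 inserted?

Starting tree (level order): [14, 11, 36, None, None, 21, 45, 19]
Insertion path: 14 -> 36 -> 45
Result: insert 37 as left child of 45
Final tree (level order): [14, 11, 36, None, None, 21, 45, 19, None, 37]


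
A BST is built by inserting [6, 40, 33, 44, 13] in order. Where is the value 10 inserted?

Starting tree (level order): [6, None, 40, 33, 44, 13]
Insertion path: 6 -> 40 -> 33 -> 13
Result: insert 10 as left child of 13
Final tree (level order): [6, None, 40, 33, 44, 13, None, None, None, 10]


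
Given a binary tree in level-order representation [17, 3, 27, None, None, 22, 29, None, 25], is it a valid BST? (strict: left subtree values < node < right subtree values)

Level-order array: [17, 3, 27, None, None, 22, 29, None, 25]
Validate using subtree bounds (lo, hi): at each node, require lo < value < hi,
then recurse left with hi=value and right with lo=value.
Preorder trace (stopping at first violation):
  at node 17 with bounds (-inf, +inf): OK
  at node 3 with bounds (-inf, 17): OK
  at node 27 with bounds (17, +inf): OK
  at node 22 with bounds (17, 27): OK
  at node 25 with bounds (22, 27): OK
  at node 29 with bounds (27, +inf): OK
No violation found at any node.
Result: Valid BST
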